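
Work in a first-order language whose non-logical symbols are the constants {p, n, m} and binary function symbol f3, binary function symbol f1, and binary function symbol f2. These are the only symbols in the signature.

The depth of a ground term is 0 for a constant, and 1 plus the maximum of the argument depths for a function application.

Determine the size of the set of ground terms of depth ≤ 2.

2703

If N_k denotes the number of depth-≤k ground terms, the 3 constants give N_0 = 3, and each function symbol of arity r contributes N_{k-1}^r new terms at level k: N_k = 3 + N_{k-1}^2 + N_{k-1}^2 + N_{k-1}^2.
N_0 = 3
N_1 = 3 + 3^2 + 3^2 + 3^2 = 30
N_2 = 3 + 30^2 + 30^2 + 30^2 = 2703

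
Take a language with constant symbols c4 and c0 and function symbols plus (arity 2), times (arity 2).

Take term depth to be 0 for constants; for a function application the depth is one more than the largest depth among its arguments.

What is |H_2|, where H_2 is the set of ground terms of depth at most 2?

If N_k denotes the number of depth-≤k ground terms, the 2 constants give N_0 = 2, and each function symbol of arity r contributes N_{k-1}^r new terms at level k: N_k = 2 + N_{k-1}^2 + N_{k-1}^2.
N_0 = 2
N_1 = 2 + 2^2 + 2^2 = 10
N_2 = 2 + 10^2 + 10^2 = 202

202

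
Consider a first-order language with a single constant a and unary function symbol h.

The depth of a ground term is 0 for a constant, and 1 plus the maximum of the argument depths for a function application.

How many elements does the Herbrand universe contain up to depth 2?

3

Write N_k for the number of ground terms of depth ≤ k. A term of depth ≤ k is either a constant or a function symbol applied to arguments of depth ≤ k−1, so N_k = 1 + N_{k-1}.
N_0 = 1
N_1 = 1 + 1 = 2
N_2 = 1 + 2 = 3
Explicitly: a, h(a), h(h(a)).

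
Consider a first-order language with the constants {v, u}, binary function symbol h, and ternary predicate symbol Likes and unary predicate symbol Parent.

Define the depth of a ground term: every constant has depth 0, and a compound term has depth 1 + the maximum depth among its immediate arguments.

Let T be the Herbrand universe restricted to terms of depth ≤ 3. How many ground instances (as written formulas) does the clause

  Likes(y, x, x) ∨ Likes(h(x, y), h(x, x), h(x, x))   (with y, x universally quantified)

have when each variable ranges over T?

Ground terms of depth ≤ 3:
  If N_k denotes the number of depth-≤k ground terms, the 2 constants give N_0 = 2, and each function symbol of arity r contributes N_{k-1}^r new terms at level k: N_k = 2 + N_{k-1}^2.
  N_0 = 2
  N_1 = 2 + 2^2 = 6
  N_2 = 2 + 6^2 = 38
  N_3 = 2 + 38^2 = 1446
So there are 1446 ground terms available for substitution.
Each of y, x ranges independently over the available ground terms, and distinct assignments produce distinct instances.
Number of ground instances = 1446^2 = 2090916.

2090916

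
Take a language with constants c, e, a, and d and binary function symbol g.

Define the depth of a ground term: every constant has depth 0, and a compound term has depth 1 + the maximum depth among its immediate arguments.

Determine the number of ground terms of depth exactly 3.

Let N_k count ground terms of depth at most k. Each non-constant term of depth ≤ k is some function symbol applied to depth-≤(k−1) arguments, giving N_k = 4 + N_{k-1}^2.
N_0 = 4
N_1 = 4 + 4^2 = 20
N_2 = 4 + 20^2 = 404
N_3 = 4 + 404^2 = 163220
Terms of depth exactly 3: N_3 − N_2 = 163220 − 404 = 162816.

162816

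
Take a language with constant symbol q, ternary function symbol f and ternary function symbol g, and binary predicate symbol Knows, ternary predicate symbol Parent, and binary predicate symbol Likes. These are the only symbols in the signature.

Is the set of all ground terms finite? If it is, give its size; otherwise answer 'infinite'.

The signature has at least one function symbol (f, arity 3) and at least one constant (q).
Iterating f gives infinitely many distinct ground terms: q, f(q, q, q), f(f(q, q, q), f(q, q, q), f(q, q, q)), ...
So the Herbrand universe is infinite.

infinite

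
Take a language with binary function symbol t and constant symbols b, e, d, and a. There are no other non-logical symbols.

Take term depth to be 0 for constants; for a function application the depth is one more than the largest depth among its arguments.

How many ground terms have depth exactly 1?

16

Count level by level. With function symbols t/2, the terms of depth ≤ k are the 4 constants together with each function applied to depth-≤(k−1) tuples, so N_k = 4 + N_{k-1}^2.
N_0 = 4
N_1 = 4 + 4^2 = 20
Terms of depth exactly 1: N_1 − N_0 = 20 − 4 = 16.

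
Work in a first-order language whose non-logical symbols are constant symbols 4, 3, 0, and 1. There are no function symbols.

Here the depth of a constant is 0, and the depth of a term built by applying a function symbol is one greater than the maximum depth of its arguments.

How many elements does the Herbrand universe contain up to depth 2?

4

With no function symbols every ground term is a constant, so there are exactly 4 ground terms at every depth bound.
N_0 = 4
N_1 = 4
N_2 = 4
Explicitly: 4, 3, 0, 1.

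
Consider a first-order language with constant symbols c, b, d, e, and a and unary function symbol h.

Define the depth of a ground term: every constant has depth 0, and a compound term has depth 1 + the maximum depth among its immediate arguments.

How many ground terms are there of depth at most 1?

Let N_k count ground terms of depth at most k. Each non-constant term of depth ≤ k is some function symbol applied to depth-≤(k−1) arguments, giving N_k = 5 + N_{k-1}.
N_0 = 5
N_1 = 5 + 5 = 10
Explicitly: c, b, d, e, a, h(c), h(b), h(d), h(e), h(a).

10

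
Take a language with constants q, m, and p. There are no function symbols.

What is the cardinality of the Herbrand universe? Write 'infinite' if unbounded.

3

There are no function symbols, so every ground term is one of the 3 constants.
The Herbrand universe is {q, m, p}, which is finite with 3 elements.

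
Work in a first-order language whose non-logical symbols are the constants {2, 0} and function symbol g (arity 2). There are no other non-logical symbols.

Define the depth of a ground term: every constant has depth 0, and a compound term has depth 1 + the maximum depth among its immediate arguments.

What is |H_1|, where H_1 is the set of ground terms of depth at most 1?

6

Let N_k = |{terms of depth ≤ k}|. Then N_0 = 2 and N_k = 2 + N_{k-1}^2 for k ≥ 1 (one summand per function symbol, arity giving the exponent).
N_0 = 2
N_1 = 2 + 2^2 = 6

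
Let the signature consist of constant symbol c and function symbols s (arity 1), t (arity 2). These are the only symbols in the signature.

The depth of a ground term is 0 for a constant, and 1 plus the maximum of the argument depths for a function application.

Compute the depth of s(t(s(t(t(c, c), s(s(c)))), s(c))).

6

depth(t(c, c)) = 1 + max(0, 0) = 1
depth(s(c)) = 1 + depth(c) = 1 + 0 = 1
depth(s(s(c))) = 1 + depth(s(c)) = 1 + 1 = 2
depth(t(t(c, c), s(s(c)))) = 1 + max(1, 2) = 3
depth(s(t(t(c, c), s(s(c))))) = 1 + depth(t(t(c, c), s(s(c)))) = 1 + 3 = 4
depth(t(s(t(t(c, c), s(s(c)))), s(c))) = 1 + max(4, 1) = 5
depth(s(t(s(t(t(c, c), s(s(c)))), s(c)))) = 1 + depth(t(s(t(t(c, c), s(s(c)))), s(c))) = 1 + 5 = 6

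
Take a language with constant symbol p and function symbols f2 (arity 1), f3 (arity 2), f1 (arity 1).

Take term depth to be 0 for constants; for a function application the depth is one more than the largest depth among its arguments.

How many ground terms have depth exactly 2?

Let N_k count ground terms of depth at most k. Each non-constant term of depth ≤ k is some function symbol applied to depth-≤(k−1) arguments, giving N_k = 1 + N_{k-1} + N_{k-1}^2 + N_{k-1}.
N_0 = 1
N_1 = 1 + 1 + 1^2 + 1 = 4
N_2 = 1 + 4 + 4^2 + 4 = 25
Terms of depth exactly 2: N_2 − N_1 = 25 − 4 = 21.

21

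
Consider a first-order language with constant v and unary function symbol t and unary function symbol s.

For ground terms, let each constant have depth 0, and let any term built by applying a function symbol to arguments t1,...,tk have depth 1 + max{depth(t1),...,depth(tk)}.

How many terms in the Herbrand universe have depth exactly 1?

Let N_k count ground terms of depth at most k. Each non-constant term of depth ≤ k is some function symbol applied to depth-≤(k−1) arguments, giving N_k = 1 + N_{k-1} + N_{k-1}.
N_0 = 1
N_1 = 1 + 1 + 1 = 3
Terms of depth exactly 1: N_1 − N_0 = 3 − 1 = 2.

2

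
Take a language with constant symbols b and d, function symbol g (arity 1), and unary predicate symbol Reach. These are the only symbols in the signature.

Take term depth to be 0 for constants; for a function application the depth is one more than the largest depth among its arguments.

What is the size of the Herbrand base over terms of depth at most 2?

6

First count ground terms of depth ≤ 2.
Write N_k for the number of ground terms of depth ≤ k. A term of depth ≤ k is either a constant or a function symbol applied to arguments of depth ≤ k−1, so N_k = 2 + N_{k-1}.
N_0 = 2
N_1 = 2 + 2 = 4
N_2 = 2 + 4 = 6
So |H| = 6.
Each predicate of arity r yields |H|^r ground atoms (one per choice of an r-tuple from H):
  Reach: 6
Total ground atoms: 6.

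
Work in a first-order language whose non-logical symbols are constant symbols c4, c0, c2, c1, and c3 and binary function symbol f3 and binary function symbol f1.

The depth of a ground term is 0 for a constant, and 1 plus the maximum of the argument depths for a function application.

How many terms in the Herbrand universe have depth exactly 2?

Count level by level. With function symbols f3/2, f1/2, the terms of depth ≤ k are the 5 constants together with each function applied to depth-≤(k−1) tuples, so N_k = 5 + N_{k-1}^2 + N_{k-1}^2.
N_0 = 5
N_1 = 5 + 5^2 + 5^2 = 55
N_2 = 5 + 55^2 + 55^2 = 6055
Terms of depth exactly 2: N_2 − N_1 = 6055 − 55 = 6000.

6000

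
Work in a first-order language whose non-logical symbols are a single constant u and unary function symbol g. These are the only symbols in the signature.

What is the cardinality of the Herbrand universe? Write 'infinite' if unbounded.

The signature has at least one function symbol (g, arity 1) and at least one constant (u).
Iterating g gives infinitely many distinct ground terms: u, g(u), g(g(u)), ...
So the Herbrand universe is infinite.

infinite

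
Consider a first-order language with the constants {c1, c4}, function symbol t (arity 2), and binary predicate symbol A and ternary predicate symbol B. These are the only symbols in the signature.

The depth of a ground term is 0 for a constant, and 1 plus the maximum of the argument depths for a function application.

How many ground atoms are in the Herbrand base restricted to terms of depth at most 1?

First count ground terms of depth ≤ 1.
Count level by level. With function symbols t/2, the terms of depth ≤ k are the 2 constants together with each function applied to depth-≤(k−1) tuples, so N_k = 2 + N_{k-1}^2.
N_0 = 2
N_1 = 2 + 2^2 = 6
So |H| = 6.
Each predicate of arity r yields |H|^r ground atoms (one per choice of an r-tuple from H):
  A: 6^2 = 36;  B: 6^3 = 216
Total ground atoms: 36 + 216 = 252.

252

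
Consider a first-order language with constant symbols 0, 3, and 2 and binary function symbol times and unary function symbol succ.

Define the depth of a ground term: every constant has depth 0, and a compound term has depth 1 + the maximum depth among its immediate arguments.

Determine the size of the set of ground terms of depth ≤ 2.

Let N_k count ground terms of depth at most k. Each non-constant term of depth ≤ k is some function symbol applied to depth-≤(k−1) arguments, giving N_k = 3 + N_{k-1}^2 + N_{k-1}.
N_0 = 3
N_1 = 3 + 3^2 + 3 = 15
N_2 = 3 + 15^2 + 15 = 243

243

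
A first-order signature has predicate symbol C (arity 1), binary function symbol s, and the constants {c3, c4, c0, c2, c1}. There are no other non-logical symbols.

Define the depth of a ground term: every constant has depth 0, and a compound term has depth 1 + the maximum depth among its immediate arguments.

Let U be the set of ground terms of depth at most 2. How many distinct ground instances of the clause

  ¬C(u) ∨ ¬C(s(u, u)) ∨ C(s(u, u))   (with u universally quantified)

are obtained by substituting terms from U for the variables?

905

Ground terms of depth ≤ 2:
  Write N_k for the number of ground terms of depth ≤ k. A term of depth ≤ k is either a constant or a function symbol applied to arguments of depth ≤ k−1, so N_k = 5 + N_{k-1}^2.
  N_0 = 5
  N_1 = 5 + 5^2 = 30
  N_2 = 5 + 30^2 = 905
So there are 905 ground terms available for substitution.
The variable u ranges independently over the available ground terms, and distinct assignments produce distinct instances.
Number of ground instances = 905.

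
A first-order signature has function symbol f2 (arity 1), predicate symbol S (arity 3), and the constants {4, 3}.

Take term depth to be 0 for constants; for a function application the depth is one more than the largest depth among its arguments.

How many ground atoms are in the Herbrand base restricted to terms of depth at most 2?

First count ground terms of depth ≤ 2.
Write N_k for the number of ground terms of depth ≤ k. A term of depth ≤ k is either a constant or a function symbol applied to arguments of depth ≤ k−1, so N_k = 2 + N_{k-1}.
N_0 = 2
N_1 = 2 + 2 = 4
N_2 = 2 + 4 = 6
So |H| = 6.
A ground atom is a predicate applied to a tuple of terms from H, so the count is the sum over predicates of |H|^arity:
  S: 6^3 = 216
Total ground atoms: 216.

216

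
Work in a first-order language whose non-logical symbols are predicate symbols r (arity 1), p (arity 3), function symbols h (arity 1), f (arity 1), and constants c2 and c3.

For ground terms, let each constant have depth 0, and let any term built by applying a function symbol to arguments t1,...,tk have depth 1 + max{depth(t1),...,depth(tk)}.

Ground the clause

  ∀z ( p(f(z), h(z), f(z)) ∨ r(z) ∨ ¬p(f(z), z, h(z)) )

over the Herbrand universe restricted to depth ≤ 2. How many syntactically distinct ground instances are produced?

14

Ground terms of depth ≤ 2:
  Let N_k = |{terms of depth ≤ k}|. Then N_0 = 2 and N_k = 2 + N_{k-1} + N_{k-1} for k ≥ 1 (one summand per function symbol, arity giving the exponent).
  N_0 = 2
  N_1 = 2 + 2 + 2 = 6
  N_2 = 2 + 6 + 6 = 14
So there are 14 ground terms available for substitution.
There is 1 variable to instantiate (z),  occurring in at least one literal, so different choices give different ground instances.
Number of ground instances = 14.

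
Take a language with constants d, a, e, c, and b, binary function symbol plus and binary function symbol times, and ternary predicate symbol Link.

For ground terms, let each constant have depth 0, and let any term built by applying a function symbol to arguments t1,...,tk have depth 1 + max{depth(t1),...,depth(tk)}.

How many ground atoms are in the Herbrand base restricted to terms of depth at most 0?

125

First count ground terms of depth ≤ 0.
Let N_k count ground terms of depth at most k. Each non-constant term of depth ≤ k is some function symbol applied to depth-≤(k−1) arguments, giving N_k = 5 + N_{k-1}^2 + N_{k-1}^2.
N_0 = 5
So |H| = 5.
A ground atom is a predicate applied to a tuple of terms from H, so the count is the sum over predicates of |H|^arity:
  Link: 5^3 = 125
Total ground atoms: 125.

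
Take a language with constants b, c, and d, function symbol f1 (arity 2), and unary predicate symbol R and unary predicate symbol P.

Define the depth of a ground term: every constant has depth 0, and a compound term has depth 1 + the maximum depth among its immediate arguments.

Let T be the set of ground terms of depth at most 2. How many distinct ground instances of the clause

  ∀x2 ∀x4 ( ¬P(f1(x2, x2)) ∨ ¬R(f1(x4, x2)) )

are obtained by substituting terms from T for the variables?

Ground terms of depth ≤ 2:
  Count level by level. With function symbols f1/2, the terms of depth ≤ k are the 3 constants together with each function applied to depth-≤(k−1) tuples, so N_k = 3 + N_{k-1}^2.
  N_0 = 3
  N_1 = 3 + 3^2 = 12
  N_2 = 3 + 12^2 = 147
So there are 147 ground terms available for substitution.
Each of x2, x4 ranges independently over the available ground terms, and distinct assignments produce distinct instances.
Number of ground instances = 147^2 = 21609.

21609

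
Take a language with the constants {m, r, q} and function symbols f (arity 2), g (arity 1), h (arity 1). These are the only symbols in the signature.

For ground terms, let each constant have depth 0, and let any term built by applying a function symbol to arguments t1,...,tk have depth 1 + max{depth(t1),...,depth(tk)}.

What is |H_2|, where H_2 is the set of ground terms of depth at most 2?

Let N_k count ground terms of depth at most k. Each non-constant term of depth ≤ k is some function symbol applied to depth-≤(k−1) arguments, giving N_k = 3 + N_{k-1}^2 + N_{k-1} + N_{k-1}.
N_0 = 3
N_1 = 3 + 3^2 + 3 + 3 = 18
N_2 = 3 + 18^2 + 18 + 18 = 363

363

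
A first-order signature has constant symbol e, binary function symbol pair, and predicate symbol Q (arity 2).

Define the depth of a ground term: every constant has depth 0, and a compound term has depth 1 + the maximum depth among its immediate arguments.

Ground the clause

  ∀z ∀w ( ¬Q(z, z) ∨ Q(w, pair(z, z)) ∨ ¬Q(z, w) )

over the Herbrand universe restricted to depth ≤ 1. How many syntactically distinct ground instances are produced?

Ground terms of depth ≤ 1:
  Write N_k for the number of ground terms of depth ≤ k. A term of depth ≤ k is either a constant or a function symbol applied to arguments of depth ≤ k−1, so N_k = 1 + N_{k-1}^2.
  N_0 = 1
  N_1 = 1 + 1^2 = 2
  Explicitly: e, pair(e, e).
So there are 2 ground terms available for substitution.
There are 2 variables to instantiate (z, w), each occurring in at least one literal, so different choices give different ground instances.
Number of ground instances = 2^2 = 4.

4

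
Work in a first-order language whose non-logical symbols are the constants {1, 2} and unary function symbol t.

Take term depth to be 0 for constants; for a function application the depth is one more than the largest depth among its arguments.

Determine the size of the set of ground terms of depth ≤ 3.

Write N_k for the number of ground terms of depth ≤ k. A term of depth ≤ k is either a constant or a function symbol applied to arguments of depth ≤ k−1, so N_k = 2 + N_{k-1}.
N_0 = 2
N_1 = 2 + 2 = 4
N_2 = 2 + 4 = 6
N_3 = 2 + 6 = 8
Explicitly: 1, 2, t(1), t(2), t(t(1)), t(t(2)), t(t(t(1))), t(t(t(2))).

8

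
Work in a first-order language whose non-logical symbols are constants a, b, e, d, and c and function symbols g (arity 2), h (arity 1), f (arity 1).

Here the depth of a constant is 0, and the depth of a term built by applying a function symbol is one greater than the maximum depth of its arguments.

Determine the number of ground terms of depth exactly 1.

35

Count level by level. With function symbols g/2, h/1, f/1, the terms of depth ≤ k are the 5 constants together with each function applied to depth-≤(k−1) tuples, so N_k = 5 + N_{k-1}^2 + N_{k-1} + N_{k-1}.
N_0 = 5
N_1 = 5 + 5^2 + 5 + 5 = 40
Terms of depth exactly 1: N_1 − N_0 = 40 − 5 = 35.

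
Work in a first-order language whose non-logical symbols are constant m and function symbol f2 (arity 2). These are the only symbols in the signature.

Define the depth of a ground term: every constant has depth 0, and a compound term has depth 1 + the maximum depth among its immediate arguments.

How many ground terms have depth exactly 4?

651

Let N_k count ground terms of depth at most k. Each non-constant term of depth ≤ k is some function symbol applied to depth-≤(k−1) arguments, giving N_k = 1 + N_{k-1}^2.
N_0 = 1
N_1 = 1 + 1^2 = 2
N_2 = 1 + 2^2 = 5
N_3 = 1 + 5^2 = 26
N_4 = 1 + 26^2 = 677
Terms of depth exactly 4: N_4 − N_3 = 677 − 26 = 651.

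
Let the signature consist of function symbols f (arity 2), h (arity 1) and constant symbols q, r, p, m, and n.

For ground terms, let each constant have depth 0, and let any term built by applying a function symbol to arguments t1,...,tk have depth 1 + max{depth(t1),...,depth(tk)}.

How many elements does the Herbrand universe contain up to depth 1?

Write N_k for the number of ground terms of depth ≤ k. A term of depth ≤ k is either a constant or a function symbol applied to arguments of depth ≤ k−1, so N_k = 5 + N_{k-1}^2 + N_{k-1}.
N_0 = 5
N_1 = 5 + 5^2 + 5 = 35

35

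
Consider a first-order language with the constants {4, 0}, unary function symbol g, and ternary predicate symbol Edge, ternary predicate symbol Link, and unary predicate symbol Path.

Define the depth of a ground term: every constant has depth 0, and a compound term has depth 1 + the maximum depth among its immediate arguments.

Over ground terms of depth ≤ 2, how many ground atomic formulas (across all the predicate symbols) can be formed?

First count ground terms of depth ≤ 2.
Write N_k for the number of ground terms of depth ≤ k. A term of depth ≤ k is either a constant or a function symbol applied to arguments of depth ≤ k−1, so N_k = 2 + N_{k-1}.
N_0 = 2
N_1 = 2 + 2 = 4
N_2 = 2 + 4 = 6
Explicitly: 4, 0, g(4), g(0), g(g(4)), g(g(0)).
So |H| = 6.
For each predicate symbol, the number of ground atoms is |H| raised to its arity; summing:
  Edge: 6^3 = 216;  Link: 6^3 = 216;  Path: 6
Total ground atoms: 216 + 216 + 6 = 438.

438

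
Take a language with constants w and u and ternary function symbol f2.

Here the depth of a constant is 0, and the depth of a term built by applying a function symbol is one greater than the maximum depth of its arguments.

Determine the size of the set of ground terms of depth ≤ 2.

1002

Write N_k for the number of ground terms of depth ≤ k. A term of depth ≤ k is either a constant or a function symbol applied to arguments of depth ≤ k−1, so N_k = 2 + N_{k-1}^3.
N_0 = 2
N_1 = 2 + 2^3 = 10
N_2 = 2 + 10^3 = 1002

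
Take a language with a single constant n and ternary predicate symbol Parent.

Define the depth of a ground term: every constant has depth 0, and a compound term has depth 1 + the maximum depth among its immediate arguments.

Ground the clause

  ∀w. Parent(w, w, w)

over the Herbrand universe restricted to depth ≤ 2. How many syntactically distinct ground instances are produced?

1

Ground terms of depth ≤ 2:
  With no function symbols every ground term is a constant, so there is exactly 1 ground term at every depth bound.
  N_0 = 1
  N_1 = 1
  N_2 = 1
So there is exactly 1 ground term available for substitution.
The clause has 1 distinct variable (w), which appears in the body. In the free term algebra distinct substitutions yield syntactically distinct ground instances.
Number of ground instances = 1.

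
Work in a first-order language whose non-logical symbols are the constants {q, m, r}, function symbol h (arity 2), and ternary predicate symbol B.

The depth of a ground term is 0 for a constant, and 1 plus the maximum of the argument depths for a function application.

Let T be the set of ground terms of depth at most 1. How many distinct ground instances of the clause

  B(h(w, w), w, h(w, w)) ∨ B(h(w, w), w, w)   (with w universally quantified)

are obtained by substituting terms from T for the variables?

Ground terms of depth ≤ 1:
  Write N_k for the number of ground terms of depth ≤ k. A term of depth ≤ k is either a constant or a function symbol applied to arguments of depth ≤ k−1, so N_k = 3 + N_{k-1}^2.
  N_0 = 3
  N_1 = 3 + 3^2 = 12
  Explicitly: q, m, r, h(q, q), h(q, m), h(q, r), h(m, q), h(m, m), h(m, r), h(r, q), h(r, m), h(r, r).
So there are 12 ground terms available for substitution.
The body mentions the single quantified variable w; since ground terms form a free algebra, no two substitutions collapse to the same formula.
Number of ground instances = 12.

12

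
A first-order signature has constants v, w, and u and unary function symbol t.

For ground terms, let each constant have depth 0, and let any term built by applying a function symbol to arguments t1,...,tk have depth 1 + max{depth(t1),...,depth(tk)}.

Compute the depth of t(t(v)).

depth(t(v)) = 1 + depth(v) = 1 + 0 = 1
depth(t(t(v))) = 1 + depth(t(v)) = 1 + 1 = 2

2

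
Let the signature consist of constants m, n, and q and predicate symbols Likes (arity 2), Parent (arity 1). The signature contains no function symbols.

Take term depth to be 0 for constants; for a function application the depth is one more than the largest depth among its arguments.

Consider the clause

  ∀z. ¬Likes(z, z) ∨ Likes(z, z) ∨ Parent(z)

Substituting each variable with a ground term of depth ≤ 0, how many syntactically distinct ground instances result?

Ground terms of depth ≤ 0:
  With no function symbols every ground term is a constant, so there are exactly 3 ground terms at every depth bound.
  N_0 = 3
  Explicitly: m, n, q.
So there are 3 ground terms available for substitution.
The variable z ranges independently over the available ground terms, and distinct assignments produce distinct instances.
Number of ground instances = 3.

3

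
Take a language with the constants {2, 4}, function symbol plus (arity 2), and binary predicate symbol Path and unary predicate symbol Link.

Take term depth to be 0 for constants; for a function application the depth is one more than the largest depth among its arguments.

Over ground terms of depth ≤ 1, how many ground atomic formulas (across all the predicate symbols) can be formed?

First count ground terms of depth ≤ 1.
Write N_k for the number of ground terms of depth ≤ k. A term of depth ≤ k is either a constant or a function symbol applied to arguments of depth ≤ k−1, so N_k = 2 + N_{k-1}^2.
N_0 = 2
N_1 = 2 + 2^2 = 6
Explicitly: 2, 4, plus(2, 2), plus(2, 4), plus(4, 2), plus(4, 4).
So |H| = 6.
Ground atoms are formed by filling each argument slot of a predicate with a term from H, so an r-ary predicate gives |H|^r atoms:
  Path: 6^2 = 36;  Link: 6
Total ground atoms: 36 + 6 = 42.

42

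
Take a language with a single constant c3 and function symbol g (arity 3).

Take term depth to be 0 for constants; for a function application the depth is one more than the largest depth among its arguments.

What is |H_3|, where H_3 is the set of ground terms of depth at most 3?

730

Write N_k for the number of ground terms of depth ≤ k. A term of depth ≤ k is either a constant or a function symbol applied to arguments of depth ≤ k−1, so N_k = 1 + N_{k-1}^3.
N_0 = 1
N_1 = 1 + 1^3 = 2
N_2 = 1 + 2^3 = 9
N_3 = 1 + 9^3 = 730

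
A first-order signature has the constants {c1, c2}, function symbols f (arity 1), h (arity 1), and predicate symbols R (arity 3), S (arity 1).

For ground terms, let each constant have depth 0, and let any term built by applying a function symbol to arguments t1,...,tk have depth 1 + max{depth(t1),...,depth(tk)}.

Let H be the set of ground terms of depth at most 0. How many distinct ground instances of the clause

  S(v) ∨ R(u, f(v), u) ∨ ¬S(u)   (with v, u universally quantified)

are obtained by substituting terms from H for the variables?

4

Ground terms of depth ≤ 0:
  Let N_k = |{terms of depth ≤ k}|. Then N_0 = 2 and N_k = 2 + N_{k-1} + N_{k-1} for k ≥ 1 (one summand per function symbol, arity giving the exponent).
  N_0 = 2
  Explicitly: c1, c2.
So there are 2 ground terms available for substitution.
Each of v, u ranges independently over the available ground terms, and distinct assignments produce distinct instances.
Number of ground instances = 2^2 = 4.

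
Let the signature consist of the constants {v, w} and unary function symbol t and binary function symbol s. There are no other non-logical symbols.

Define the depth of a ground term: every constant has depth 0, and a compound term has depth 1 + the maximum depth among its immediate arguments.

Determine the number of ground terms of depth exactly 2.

Write N_k for the number of ground terms of depth ≤ k. A term of depth ≤ k is either a constant or a function symbol applied to arguments of depth ≤ k−1, so N_k = 2 + N_{k-1} + N_{k-1}^2.
N_0 = 2
N_1 = 2 + 2 + 2^2 = 8
N_2 = 2 + 8 + 8^2 = 74
Terms of depth exactly 2: N_2 − N_1 = 74 − 8 = 66.

66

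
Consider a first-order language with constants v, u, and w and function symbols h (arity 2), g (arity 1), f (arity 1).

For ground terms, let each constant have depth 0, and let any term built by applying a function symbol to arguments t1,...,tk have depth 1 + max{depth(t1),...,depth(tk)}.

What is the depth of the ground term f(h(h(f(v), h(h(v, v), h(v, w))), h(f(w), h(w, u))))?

depth(f(v)) = 1 + depth(v) = 1 + 0 = 1
depth(h(v, v)) = 1 + max(0, 0) = 1
depth(h(v, w)) = 1 + max(0, 0) = 1
depth(h(h(v, v), h(v, w))) = 1 + max(1, 1) = 2
depth(h(f(v), h(h(v, v), h(v, w)))) = 1 + max(1, 2) = 3
depth(f(w)) = 1 + depth(w) = 1 + 0 = 1
depth(h(w, u)) = 1 + max(0, 0) = 1
depth(h(f(w), h(w, u))) = 1 + max(1, 1) = 2
depth(h(h(f(v), h(h(v, v), h(v, w))), h(f(w), h(w, u)))) = 1 + max(3, 2) = 4
depth(f(h(h(f(v), h(h(v, v), h(v, w))), h(f(w), h(w, u))))) = 1 + depth(h(h(f(v), h(h(v, v), h(v, w))), h(f(w), h(w, u)))) = 1 + 4 = 5

5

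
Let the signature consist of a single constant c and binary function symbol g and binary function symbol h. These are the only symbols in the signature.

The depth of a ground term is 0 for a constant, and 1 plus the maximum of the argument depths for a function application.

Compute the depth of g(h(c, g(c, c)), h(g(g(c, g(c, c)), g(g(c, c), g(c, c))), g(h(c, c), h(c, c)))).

5

depth(g(c, c)) = 1 + max(0, 0) = 1
depth(h(c, g(c, c))) = 1 + max(0, 1) = 2
depth(g(c, g(c, c))) = 1 + max(0, 1) = 2
depth(g(g(c, c), g(c, c))) = 1 + max(1, 1) = 2
depth(g(g(c, g(c, c)), g(g(c, c), g(c, c)))) = 1 + max(2, 2) = 3
depth(h(c, c)) = 1 + max(0, 0) = 1
depth(g(h(c, c), h(c, c))) = 1 + max(1, 1) = 2
depth(h(g(g(c, g(c, c)), g(g(c, c), g(c, c))), g(h(c, c), h(c, c)))) = 1 + max(3, 2) = 4
depth(g(h(c, g(c, c)), h(g(g(c, g(c, c)), g(g(c, c), g(c, c))), g(h(c, c), h(c, c))))) = 1 + max(2, 4) = 5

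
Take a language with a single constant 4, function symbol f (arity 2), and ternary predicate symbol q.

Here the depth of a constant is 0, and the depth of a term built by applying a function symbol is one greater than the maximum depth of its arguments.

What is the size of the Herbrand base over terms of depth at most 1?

First count ground terms of depth ≤ 1.
Write N_k for the number of ground terms of depth ≤ k. A term of depth ≤ k is either a constant or a function symbol applied to arguments of depth ≤ k−1, so N_k = 1 + N_{k-1}^2.
N_0 = 1
N_1 = 1 + 1^2 = 2
Explicitly: 4, f(4, 4).
So |H| = 2.
For each predicate symbol, the number of ground atoms is |H| raised to its arity; summing:
  q: 2^3 = 8
Total ground atoms: 8.

8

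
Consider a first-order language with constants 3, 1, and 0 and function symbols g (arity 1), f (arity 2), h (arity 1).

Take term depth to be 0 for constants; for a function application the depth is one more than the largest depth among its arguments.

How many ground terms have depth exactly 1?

15

Let N_k count ground terms of depth at most k. Each non-constant term of depth ≤ k is some function symbol applied to depth-≤(k−1) arguments, giving N_k = 3 + N_{k-1} + N_{k-1}^2 + N_{k-1}.
N_0 = 3
N_1 = 3 + 3 + 3^2 + 3 = 18
Terms of depth exactly 1: N_1 − N_0 = 18 − 3 = 15.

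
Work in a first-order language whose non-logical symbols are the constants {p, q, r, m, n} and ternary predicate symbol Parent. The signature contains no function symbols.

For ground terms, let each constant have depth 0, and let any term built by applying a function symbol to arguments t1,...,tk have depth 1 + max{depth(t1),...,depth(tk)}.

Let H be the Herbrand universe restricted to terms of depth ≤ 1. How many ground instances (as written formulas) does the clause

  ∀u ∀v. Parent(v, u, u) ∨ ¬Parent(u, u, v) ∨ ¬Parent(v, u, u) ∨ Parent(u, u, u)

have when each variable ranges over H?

25

Ground terms of depth ≤ 1:
  With no function symbols every ground term is a constant, so there are exactly 5 ground terms at every depth bound.
  N_0 = 5
  N_1 = 5
So there are 5 ground terms available for substitution.
There are 2 variables to instantiate (u, v), each occurring in at least one literal, so different choices give different ground instances.
Number of ground instances = 5^2 = 25.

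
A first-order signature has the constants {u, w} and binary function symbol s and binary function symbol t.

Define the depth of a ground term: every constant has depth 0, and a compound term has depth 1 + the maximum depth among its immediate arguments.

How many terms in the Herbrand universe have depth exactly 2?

192

If N_k denotes the number of depth-≤k ground terms, the 2 constants give N_0 = 2, and each function symbol of arity r contributes N_{k-1}^r new terms at level k: N_k = 2 + N_{k-1}^2 + N_{k-1}^2.
N_0 = 2
N_1 = 2 + 2^2 + 2^2 = 10
N_2 = 2 + 10^2 + 10^2 = 202
Terms of depth exactly 2: N_2 − N_1 = 202 − 10 = 192.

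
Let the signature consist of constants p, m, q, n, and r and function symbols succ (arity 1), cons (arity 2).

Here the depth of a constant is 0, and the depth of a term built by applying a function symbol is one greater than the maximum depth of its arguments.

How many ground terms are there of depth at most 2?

Let N_k = |{terms of depth ≤ k}|. Then N_0 = 5 and N_k = 5 + N_{k-1} + N_{k-1}^2 for k ≥ 1 (one summand per function symbol, arity giving the exponent).
N_0 = 5
N_1 = 5 + 5 + 5^2 = 35
N_2 = 5 + 35 + 35^2 = 1265

1265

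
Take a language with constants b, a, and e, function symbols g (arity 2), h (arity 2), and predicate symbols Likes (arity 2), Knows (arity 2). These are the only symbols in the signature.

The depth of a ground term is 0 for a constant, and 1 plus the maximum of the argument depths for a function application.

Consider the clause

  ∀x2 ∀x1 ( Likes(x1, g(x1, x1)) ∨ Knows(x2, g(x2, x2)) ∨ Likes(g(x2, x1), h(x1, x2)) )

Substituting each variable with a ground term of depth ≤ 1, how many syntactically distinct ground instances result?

Ground terms of depth ≤ 1:
  If N_k denotes the number of depth-≤k ground terms, the 3 constants give N_0 = 3, and each function symbol of arity r contributes N_{k-1}^r new terms at level k: N_k = 3 + N_{k-1}^2 + N_{k-1}^2.
  N_0 = 3
  N_1 = 3 + 3^2 + 3^2 = 21
So there are 21 ground terms available for substitution.
The clause has 2 distinct variables (x2, x1), each appearing in the body. In the free term algebra distinct substitutions yield syntactically distinct ground instances.
Number of ground instances = 21^2 = 441.

441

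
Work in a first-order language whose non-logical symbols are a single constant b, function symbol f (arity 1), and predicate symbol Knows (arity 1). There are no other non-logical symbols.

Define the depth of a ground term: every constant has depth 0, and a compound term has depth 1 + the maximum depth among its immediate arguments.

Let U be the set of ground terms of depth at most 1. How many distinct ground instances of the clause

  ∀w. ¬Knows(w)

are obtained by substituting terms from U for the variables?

Ground terms of depth ≤ 1:
  Write N_k for the number of ground terms of depth ≤ k. A term of depth ≤ k is either a constant or a function symbol applied to arguments of depth ≤ k−1, so N_k = 1 + N_{k-1}.
  N_0 = 1
  N_1 = 1 + 1 = 2
So there are 2 ground terms available for substitution.
The clause has 1 distinct variable (w), which appears in the body. In the free term algebra distinct substitutions yield syntactically distinct ground instances.
Number of ground instances = 2.

2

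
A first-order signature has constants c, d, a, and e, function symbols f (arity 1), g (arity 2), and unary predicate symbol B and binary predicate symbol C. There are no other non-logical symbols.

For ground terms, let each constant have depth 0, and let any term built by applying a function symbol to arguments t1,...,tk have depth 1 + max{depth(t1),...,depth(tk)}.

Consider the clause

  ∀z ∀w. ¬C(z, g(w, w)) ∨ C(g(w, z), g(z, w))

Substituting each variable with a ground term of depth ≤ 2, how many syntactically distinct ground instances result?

Ground terms of depth ≤ 2:
  Count level by level. With function symbols f/1, g/2, the terms of depth ≤ k are the 4 constants together with each function applied to depth-≤(k−1) tuples, so N_k = 4 + N_{k-1} + N_{k-1}^2.
  N_0 = 4
  N_1 = 4 + 4 + 4^2 = 24
  N_2 = 4 + 24 + 24^2 = 604
So there are 604 ground terms available for substitution.
The body mentions every one of the 2 quantified variables; since ground terms form a free algebra, no two substitutions collapse to the same formula.
Number of ground instances = 604^2 = 364816.

364816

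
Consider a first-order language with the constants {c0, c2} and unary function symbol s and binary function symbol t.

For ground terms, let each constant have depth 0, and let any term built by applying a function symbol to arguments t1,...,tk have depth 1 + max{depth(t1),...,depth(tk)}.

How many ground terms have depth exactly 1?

Write N_k for the number of ground terms of depth ≤ k. A term of depth ≤ k is either a constant or a function symbol applied to arguments of depth ≤ k−1, so N_k = 2 + N_{k-1} + N_{k-1}^2.
N_0 = 2
N_1 = 2 + 2 + 2^2 = 8
Terms of depth exactly 1: N_1 − N_0 = 8 − 2 = 6.

6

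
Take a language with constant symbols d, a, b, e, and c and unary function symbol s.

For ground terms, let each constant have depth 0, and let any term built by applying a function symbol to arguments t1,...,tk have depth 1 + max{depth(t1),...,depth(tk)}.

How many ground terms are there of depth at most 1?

Count level by level. With function symbols s/1, the terms of depth ≤ k are the 5 constants together with each function applied to depth-≤(k−1) tuples, so N_k = 5 + N_{k-1}.
N_0 = 5
N_1 = 5 + 5 = 10

10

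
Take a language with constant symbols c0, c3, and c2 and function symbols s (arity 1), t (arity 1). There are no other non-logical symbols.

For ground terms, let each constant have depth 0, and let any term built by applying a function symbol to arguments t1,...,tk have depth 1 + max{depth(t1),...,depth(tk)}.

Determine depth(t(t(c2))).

2

depth(t(c2)) = 1 + depth(c2) = 1 + 0 = 1
depth(t(t(c2))) = 1 + depth(t(c2)) = 1 + 1 = 2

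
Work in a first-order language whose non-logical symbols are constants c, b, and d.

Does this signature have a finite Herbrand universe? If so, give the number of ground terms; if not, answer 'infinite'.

3

There are no function symbols, so every ground term is one of the 3 constants.
The Herbrand universe is {c, b, d}, which is finite with 3 elements.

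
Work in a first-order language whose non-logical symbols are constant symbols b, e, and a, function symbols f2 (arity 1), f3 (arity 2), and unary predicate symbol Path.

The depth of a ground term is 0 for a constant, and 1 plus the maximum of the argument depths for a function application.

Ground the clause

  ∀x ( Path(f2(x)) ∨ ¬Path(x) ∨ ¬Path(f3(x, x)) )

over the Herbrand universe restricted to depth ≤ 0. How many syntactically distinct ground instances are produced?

Ground terms of depth ≤ 0:
  Write N_k for the number of ground terms of depth ≤ k. A term of depth ≤ k is either a constant or a function symbol applied to arguments of depth ≤ k−1, so N_k = 3 + N_{k-1} + N_{k-1}^2.
  N_0 = 3
  Explicitly: b, e, a.
So there are 3 ground terms available for substitution.
The variable x ranges independently over the available ground terms, and distinct assignments produce distinct instances.
Number of ground instances = 3.

3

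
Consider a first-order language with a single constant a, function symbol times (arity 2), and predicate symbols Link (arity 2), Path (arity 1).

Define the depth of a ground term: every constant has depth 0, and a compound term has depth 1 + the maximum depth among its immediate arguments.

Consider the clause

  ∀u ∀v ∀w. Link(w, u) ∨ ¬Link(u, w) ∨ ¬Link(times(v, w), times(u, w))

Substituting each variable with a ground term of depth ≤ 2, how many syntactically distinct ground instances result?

125

Ground terms of depth ≤ 2:
  If N_k denotes the number of depth-≤k ground terms, the 1 constant gives N_0 = 1, and each function symbol of arity r contributes N_{k-1}^r new terms at level k: N_k = 1 + N_{k-1}^2.
  N_0 = 1
  N_1 = 1 + 1^2 = 2
  N_2 = 1 + 2^2 = 5
So there are 5 ground terms available for substitution.
There are 3 variables to instantiate (u, v, w), each occurring in at least one literal, so different choices give different ground instances.
Number of ground instances = 5^3 = 125.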